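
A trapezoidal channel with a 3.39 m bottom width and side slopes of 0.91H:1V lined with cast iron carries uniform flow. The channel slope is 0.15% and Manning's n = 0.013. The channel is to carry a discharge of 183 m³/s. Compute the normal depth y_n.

y_n = 4.69 m

Manning's equation rearranged: A R^(2/3) = nQ / (1·√S) = 0.013 × 183 / (√0.0015) = 61.43.
Trying y = 5.74 m: A R^(2/3) = 93.83 — over.
Trying y = 4.69 m: A R^(2/3) = 61.39 — ≈ 61.43.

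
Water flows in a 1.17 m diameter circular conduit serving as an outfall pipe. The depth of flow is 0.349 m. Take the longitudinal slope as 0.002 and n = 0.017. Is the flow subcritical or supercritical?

For a circular section of diameter D = 1.17 m at depth y = 0.349 m, the central angle is θ = 2 arccos(1 − 2y/D) = 2.311 rad. Then A = (D²/8)(θ − sin θ) = 0.2691 m² and P = Dθ/2 = 1.352 m.
Hydraulic radius R = A/P = 0.2691/1.352 = 0.1991 m.
V = (1/n) R^(2/3) √S = (1/0.017) × 0.1991^(2/3) × √0.002 = 0.8969 m/s. Hydraulic depth D_h = A/T = 0.2691/1.071 = 0.2514 m.
Froude number Fr = V/√(g·D_h) = 0.8969/√(9.81×0.2514) = 0.571, which is less than 1, so the flow is subcritical.

subcritical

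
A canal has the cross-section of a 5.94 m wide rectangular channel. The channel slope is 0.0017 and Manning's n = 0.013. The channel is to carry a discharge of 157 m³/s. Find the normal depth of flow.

Manning's equation rearranged: A R^(2/3) = nQ / (1·√S) = 0.013 × 157 / (√0.0017) = 49.5.
Try y = 4.24 m: A R^(2/3) = 36.53 — too small.
Try y = 5.85 m: A R^(2/3) = 54.61 — too large.
Try y = 5.4 m: A R^(2/3) = 49.48 — matches.

y_n = 5.4 m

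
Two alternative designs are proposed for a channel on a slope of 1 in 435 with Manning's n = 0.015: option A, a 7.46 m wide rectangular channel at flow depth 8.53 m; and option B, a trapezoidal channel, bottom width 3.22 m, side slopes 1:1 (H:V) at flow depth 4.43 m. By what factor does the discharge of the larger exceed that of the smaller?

Channel A: Flow area A = b·y = 7.46 × 8.53 = 63.63 m². Wetted perimeter P = b + 2y = 7.46 + 2×8.53 = 24.52 m. Hydraulic radius R = A/P = 63.63/24.52 = 2.595 m. Q_A = (1/0.015)·63.63·2.595^(2/3)·√0.002299 = 384.1 m³/s.
Channel B: With bottom width b = 3.22 m and side slope z = 1: A = (b + zy)y = (3.22 + 1×4.43)×4.43 = 33.89 m²; P = b + 2y√(1+z²) = 3.22 + 2×4.43×1.414 = 15.75 m. Hydraulic radius R = A/P = 33.89/15.75 = 2.152 m. Q_B = (1/0.015)·33.89·2.152^(2/3)·√0.002299 = 180.5 m³/s.
The larger discharge is 384.1 m³/s and the smaller is 180.5 m³/s; the ratio is 2.13.

2.13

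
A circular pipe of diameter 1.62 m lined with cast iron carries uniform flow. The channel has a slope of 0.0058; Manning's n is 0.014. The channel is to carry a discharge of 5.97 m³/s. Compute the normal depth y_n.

y_n = 1.29 m

Manning's equation rearranged: A R^(2/3) = nQ / (1·√S) = 0.014 × 5.97 / (√0.0058) = 1.097.
At y = 1.15 m: A R^(2/3) = 0.9619 — too small.
At y = 1.42 m: A R^(2/3) = 1.187 — too large.
At y = 1.29 m: A R^(2/3) = 1.098 — matches.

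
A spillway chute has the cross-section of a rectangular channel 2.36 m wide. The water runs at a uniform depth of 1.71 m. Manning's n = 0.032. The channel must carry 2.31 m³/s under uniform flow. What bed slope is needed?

S = 0.000542

Flow area A = b·y = 2.36 × 1.71 = 4.036 m². Wetted perimeter P = b + 2y = 2.36 + 2×1.71 = 5.78 m.
Hydraulic radius R = A/P = 4.036/5.78 = 0.6982 m.
From Manning's equation, S = [nQ / (1 A R^(2/3))]² = [0.032 × 2.31 / (1 × 4.036 × 0.6982^(2/3))]² = 0.000542.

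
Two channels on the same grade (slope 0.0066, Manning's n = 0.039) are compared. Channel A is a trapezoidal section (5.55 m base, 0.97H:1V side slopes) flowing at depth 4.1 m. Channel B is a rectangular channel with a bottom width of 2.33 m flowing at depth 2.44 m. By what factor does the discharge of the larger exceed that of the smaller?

14

Channel A: With bottom width b = 5.55 m and side slope z = 0.97: A = (b + zy)y = (5.55 + 0.97×4.1)×4.1 = 39.06 m²; P = b + 2y√(1+z²) = 5.55 + 2×4.1×1.393 = 16.97 m. Hydraulic radius R = A/P = 39.06/16.97 = 2.301 m. Q_A = (1/0.039)·39.06·2.301^(2/3)·√0.0066 = 141.8 m³/s.
Channel B: Flow area A = b·y = 2.33 × 2.44 = 5.685 m². Wetted perimeter P = b + 2y = 2.33 + 2×2.44 = 7.21 m. Hydraulic radius R = A/P = 5.685/7.21 = 0.7885 m. Q_B = (1/0.039)·5.685·0.7885^(2/3)·√0.0066 = 10.11 m³/s.
The larger discharge is 141.8 m³/s and the smaller is 10.11 m³/s; the ratio is 14.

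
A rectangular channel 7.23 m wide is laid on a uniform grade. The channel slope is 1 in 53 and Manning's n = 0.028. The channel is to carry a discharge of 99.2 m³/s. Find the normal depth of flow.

Manning's equation rearranged: A R^(2/3) = nQ / (1·√S) = 0.028 × 99.2 / (√0.01887) = 20.22.
Try y = 1.8 m: A R^(2/3) = 14.71 — too small.
Try y = 2.71 m: A R^(2/3) = 26.23 — too large.
Try y = 2.25 m: A R^(2/3) = 20.23 — matches.

y_n = 2.25 m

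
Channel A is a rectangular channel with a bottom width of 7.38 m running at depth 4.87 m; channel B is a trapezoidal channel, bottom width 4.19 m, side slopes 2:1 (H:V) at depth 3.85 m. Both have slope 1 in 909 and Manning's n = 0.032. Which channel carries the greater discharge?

channel B

Channel A: Flow area A = b·y = 7.38 × 4.87 = 35.94 m². Wetted perimeter P = b + 2y = 7.38 + 2×4.87 = 17.12 m. Hydraulic radius R = A/P = 35.94/17.12 = 2.099 m. Q_A = (1/0.032)·35.94·2.099^(2/3)·√0.0011 = 61.08 m³/s.
Channel B: With bottom width b = 4.19 m and side slope z = 2: A = (b + zy)y = (4.19 + 2×3.85)×3.85 = 45.78 m²; P = b + 2y√(1+z²) = 4.19 + 2×3.85×2.236 = 21.41 m. Hydraulic radius R = A/P = 45.78/21.41 = 2.138 m. Q_B = (1/0.032)·45.78·2.138^(2/3)·√0.0011 = 78.75 m³/s.
Q_A = 61.08 m³/s vs Q_B = 78.75 m³/s, so channel B carries more.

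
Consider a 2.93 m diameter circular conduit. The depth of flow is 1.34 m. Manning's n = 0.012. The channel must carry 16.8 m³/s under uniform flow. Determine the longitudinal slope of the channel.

S = 0.00737

For a circular section of diameter D = 2.93 m at depth y = 1.34 m, the central angle is θ = 2 arccos(1 − 2y/D) = 2.971 rad. Then A = (D²/8)(θ − sin θ) = 3.005 m² and P = Dθ/2 = 4.352 m.
Hydraulic radius R = A/P = 3.005/4.352 = 0.6906 m.
From Manning's equation, S = [nQ / (1 A R^(2/3))]² = [0.012 × 16.8 / (1 × 3.005 × 0.6906^(2/3))]² = 0.00737.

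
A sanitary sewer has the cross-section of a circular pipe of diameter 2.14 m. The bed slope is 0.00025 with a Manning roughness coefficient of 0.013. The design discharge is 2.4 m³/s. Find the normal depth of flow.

Manning's equation rearranged: A R^(2/3) = nQ / (1·√S) = 0.013 × 2.4 / (√0.00025) = 1.973.
At y = 1.19 m: A R^(2/3) = 1.413 — too small.
At y = 1.69 m: A R^(2/3) = 2.287 — too large.
At y = 1.49 m: A R^(2/3) = 1.971 — matches.

y_n = 1.49 m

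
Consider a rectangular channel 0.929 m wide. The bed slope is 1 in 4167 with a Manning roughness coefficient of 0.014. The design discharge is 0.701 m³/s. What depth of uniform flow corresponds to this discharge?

y_n = 1.38 m

Manning's equation rearranged: A R^(2/3) = nQ / (1·√S) = 0.014 × 0.701 / (√0.00024) = 0.6335.
Try y = 1.13 m: A R^(2/3) = 0.5005 — low.
Try y = 1.65 m: A R^(2/3) = 0.7792 — high.
Try y = 1.38 m: A R^(2/3) = 0.6337 — ≈ 0.6335.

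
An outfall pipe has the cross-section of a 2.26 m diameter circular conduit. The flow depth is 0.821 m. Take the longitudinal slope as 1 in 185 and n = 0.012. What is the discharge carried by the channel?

Q = 4.74 m³/s

For a circular section of diameter D = 2.26 m at depth y = 0.821 m, the central angle is θ = 2 arccos(1 − 2y/D) = 2.588 rad. Then A = (D²/8)(θ − sin θ) = 1.316 m² and P = Dθ/2 = 2.924 m.
Hydraulic radius R = A/P = 1.316/2.924 = 0.4501 m.
Manning's equation: Q = (1/n) A R^(2/3) S^(1/2) = (1/0.012) × 1.316 × 0.4501^(2/3) × 0.005405^(1/2) = 4.74 m³/s.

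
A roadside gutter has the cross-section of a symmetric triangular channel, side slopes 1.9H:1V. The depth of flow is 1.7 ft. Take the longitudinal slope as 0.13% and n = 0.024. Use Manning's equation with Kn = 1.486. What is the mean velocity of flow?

V = 1.85 ft/s

For a triangular section with side slope z = 1.9: A = zy² = 1.9×1.7² = 5.491 ft²; P = 2y√(1+z²) = 2×1.7×2.147 = 7.3 ft.
Hydraulic radius R = A/P = 5.491/7.3 = 0.7522 ft.
From Manning's equation, V = (1.486/n) R^(2/3) S^(1/2) = (1.486/0.024) × 0.7522^(2/3) × 0.0013^(1/2) = 1.85 ft/s.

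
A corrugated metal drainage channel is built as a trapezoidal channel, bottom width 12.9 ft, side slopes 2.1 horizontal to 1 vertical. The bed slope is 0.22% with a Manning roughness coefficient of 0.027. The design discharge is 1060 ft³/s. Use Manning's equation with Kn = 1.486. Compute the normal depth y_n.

Manning's equation rearranged: A R^(2/3) = nQ / (1.486·√S) = 0.027 × 1060 / (1.486 × √0.0022) = 410.6.
At y = 7.16 ft: A R^(2/3) = 531.3 — over.
At y = 6.32 ft: A R^(2/3) = 410.5 — close enough.

y_n = 6.32 ft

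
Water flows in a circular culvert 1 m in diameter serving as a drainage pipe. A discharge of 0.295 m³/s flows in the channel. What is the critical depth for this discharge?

y_c = 0.303 m

At critical depth, Q² T / (g A³) = 1, i.e. A³/T = Q²/g = 0.295²/9.81 = 0.008871.
Trying y = 0.364 m: A³/T = 0.01793 — high.
Trying y = 0.303 m: A³/T = 0.008825 — matches.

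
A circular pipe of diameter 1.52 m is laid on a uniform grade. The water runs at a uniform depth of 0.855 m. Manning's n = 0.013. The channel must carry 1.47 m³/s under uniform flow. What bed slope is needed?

For a circular section of diameter D = 1.52 m at depth y = 0.855 m, the central angle is θ = 2 arccos(1 − 2y/D) = 3.392 rad. Then A = (D²/8)(θ − sin θ) = 1.051 m² and P = Dθ/2 = 2.578 m.
Hydraulic radius R = A/P = 1.051/2.578 = 0.4078 m.
From Manning's equation, S = [nQ / (1 A R^(2/3))]² = [0.013 × 1.47 / (1 × 1.051 × 0.4078^(2/3))]² = 0.00109.

S = 0.00109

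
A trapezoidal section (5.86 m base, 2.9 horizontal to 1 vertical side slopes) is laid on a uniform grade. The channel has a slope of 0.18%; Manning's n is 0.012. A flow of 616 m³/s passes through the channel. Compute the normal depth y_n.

Manning's equation rearranged: A R^(2/3) = nQ / (1·√S) = 0.012 × 616 / (√0.0018) = 174.2.
Trying y = 4.05 m: A R^(2/3) = 125 — too small.
Trying y = 5.52 m: A R^(2/3) = 253.2 — too large.
Trying y = 4.69 m: A R^(2/3) = 174.1 — close enough.

y_n = 4.69 m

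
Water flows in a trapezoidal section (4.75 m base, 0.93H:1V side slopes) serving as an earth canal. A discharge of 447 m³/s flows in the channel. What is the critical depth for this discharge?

At critical depth, Q² T / (g A³) = 1, i.e. A³/T = Q²/g = 447²/9.81 = 20370.
Trying y = 8.16 m: A³/T = 51220 — too large.
Trying y = 4.47 m: A³/T = 4831 — too small.
Trying y = 6.49 m: A³/T = 20390 — ≈ 20370.

y_c = 6.49 m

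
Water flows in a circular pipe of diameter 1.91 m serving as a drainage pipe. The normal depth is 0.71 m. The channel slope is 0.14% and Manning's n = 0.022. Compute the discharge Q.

For a circular section of diameter D = 1.91 m at depth y = 0.71 m, the central angle is θ = 2 arccos(1 − 2y/D) = 2.623 rad. Then A = (D²/8)(θ − sin θ) = 0.9698 m² and P = Dθ/2 = 2.505 m.
Hydraulic radius R = A/P = 0.9698/2.505 = 0.3872 m.
Manning's equation: Q = (1/n) A R^(2/3) S^(1/2) = (1/0.022) × 0.9698 × 0.3872^(2/3) × 0.0014^(1/2) = 0.876 m³/s.

Q = 0.876 m³/s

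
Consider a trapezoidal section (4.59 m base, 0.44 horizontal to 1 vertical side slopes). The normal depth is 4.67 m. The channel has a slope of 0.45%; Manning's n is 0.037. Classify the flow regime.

subcritical

With bottom width b = 4.59 m and side slope z = 0.44: A = (b + zy)y = (4.59 + 0.44×4.67)×4.67 = 31.03 m²; P = b + 2y√(1+z²) = 4.59 + 2×4.67×1.093 = 14.79 m.
Hydraulic radius R = A/P = 31.03/14.79 = 2.098 m.
V = (1/n) R^(2/3) √S = (1/0.037) × 2.098^(2/3) × √0.0045 = 2.971 m/s. Hydraulic depth D_h = A/T = 31.03/8.7 = 3.567 m.
Froude number Fr = V/√(g·D_h) = 2.971/√(9.81×3.567) = 0.502, which is less than 1, so the flow is subcritical.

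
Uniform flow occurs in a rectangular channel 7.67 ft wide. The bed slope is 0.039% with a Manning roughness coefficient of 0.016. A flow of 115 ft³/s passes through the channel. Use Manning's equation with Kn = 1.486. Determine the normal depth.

y_n = 4.9 ft

Manning's equation rearranged: A R^(2/3) = nQ / (1.486·√S) = 0.016 × 115 / (1.486 × √0.00039) = 62.7.
At y = 5.43 ft: A R^(2/3) = 71.46 — too large.
At y = 3.38 ft: A R^(2/3) = 38.31 — too small.
At y = 4.9 ft: A R^(2/3) = 62.63 — ≈ 62.7.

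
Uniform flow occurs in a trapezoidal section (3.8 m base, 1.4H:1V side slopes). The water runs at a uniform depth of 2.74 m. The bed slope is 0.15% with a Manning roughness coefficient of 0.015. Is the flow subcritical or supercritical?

With bottom width b = 3.8 m and side slope z = 1.4: A = (b + zy)y = (3.8 + 1.4×2.74)×2.74 = 20.92 m²; P = b + 2y√(1+z²) = 3.8 + 2×2.74×1.72 = 13.23 m.
Hydraulic radius R = A/P = 20.92/13.23 = 1.582 m.
V = (1/n) R^(2/3) √S = (1/0.015) × 1.582^(2/3) × √0.0015 = 3.505 m/s. Hydraulic depth D_h = A/T = 20.92/11.47 = 1.824 m.
Froude number Fr = V/√(g·D_h) = 3.505/√(9.81×1.824) = 0.829, which is less than 1, so the flow is subcritical.

subcritical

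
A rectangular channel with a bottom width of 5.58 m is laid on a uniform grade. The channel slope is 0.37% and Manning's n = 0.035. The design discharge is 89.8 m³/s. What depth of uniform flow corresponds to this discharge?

y_n = 6.02 m

Manning's equation rearranged: A R^(2/3) = nQ / (1·√S) = 0.035 × 89.8 / (√0.0037) = 51.67.
Trying y = 4.86 m: A R^(2/3) = 39.72 — too small.
Trying y = 6.9 m: A R^(2/3) = 60.85 — too large.
Trying y = 6.02 m: A R^(2/3) = 51.65 — close enough.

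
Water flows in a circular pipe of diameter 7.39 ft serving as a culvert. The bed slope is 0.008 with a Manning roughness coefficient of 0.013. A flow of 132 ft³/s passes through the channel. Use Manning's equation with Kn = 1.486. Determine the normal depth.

Manning's equation rearranged: A R^(2/3) = nQ / (1.486·√S) = 0.013 × 132 / (1.486 × √0.008) = 12.91.
Trying y = 2.65 ft: A R^(2/3) = 17.77 — over.
Trying y = 1.73 ft: A R^(2/3) = 7.762 — short.
Trying y = 2.24 ft: A R^(2/3) = 12.9 — close enough.

y_n = 2.24 ft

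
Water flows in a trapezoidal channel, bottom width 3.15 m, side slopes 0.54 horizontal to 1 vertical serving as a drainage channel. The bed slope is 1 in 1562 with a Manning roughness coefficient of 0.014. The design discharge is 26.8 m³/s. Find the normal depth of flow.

Manning's equation rearranged: A R^(2/3) = nQ / (1·√S) = 0.014 × 26.8 / (√0.0006402) = 14.83.
At y = 2.23 m: A R^(2/3) = 10.85 — too small.
At y = 3.26 m: A R^(2/3) = 21.12 — too large.
At y = 2.67 m: A R^(2/3) = 14.83 — ≈ 14.83.

y_n = 2.67 m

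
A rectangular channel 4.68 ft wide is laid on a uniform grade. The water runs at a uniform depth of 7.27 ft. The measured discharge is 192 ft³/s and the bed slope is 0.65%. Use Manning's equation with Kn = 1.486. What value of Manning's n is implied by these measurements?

n = 0.0311

Flow area A = b·y = 4.68 × 7.27 = 34.02 ft². Wetted perimeter P = b + 2y = 4.68 + 2×7.27 = 19.22 ft.
Hydraulic radius R = A/P = 34.02/19.22 = 1.77 ft.
Rearranging Manning's equation: n = (1.486/Q) A R^(2/3) S^(1/2) = (1.486/192) × 34.02 × 1.77^(2/3) × √0.0065 = 0.0311.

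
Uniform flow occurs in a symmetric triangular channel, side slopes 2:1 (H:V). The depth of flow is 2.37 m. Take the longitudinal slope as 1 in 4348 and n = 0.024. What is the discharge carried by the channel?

For a triangular section with side slope z = 2: A = zy² = 2×2.37² = 11.23 m²; P = 2y√(1+z²) = 2×2.37×2.236 = 10.6 m.
Hydraulic radius R = A/P = 11.23/10.6 = 1.06 m.
Manning's equation: Q = (1/n) A R^(2/3) S^(1/2) = (1/0.024) × 11.23 × 1.06^(2/3) × 0.00023^(1/2) = 7.38 m³/s.

Q = 7.38 m³/s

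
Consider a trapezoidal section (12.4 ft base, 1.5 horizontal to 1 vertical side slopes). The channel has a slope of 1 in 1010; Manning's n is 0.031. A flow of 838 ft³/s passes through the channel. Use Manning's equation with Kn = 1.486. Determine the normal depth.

y_n = 8.04 ft

Manning's equation rearranged: A R^(2/3) = nQ / (1.486·√S) = 0.031 × 838 / (1.486 × √0.0009901) = 555.6.
Try y = 5.58 ft: A R^(2/3) = 270.4 — low.
Try y = 8.94 ft: A R^(2/3) = 689.9 — high.
Try y = 8.04 ft: A R^(2/3) = 555.8 — matches.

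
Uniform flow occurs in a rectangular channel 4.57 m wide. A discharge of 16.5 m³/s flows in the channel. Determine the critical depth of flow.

For a rectangular channel, critical depth y_c = (q²/g)^(1/3) where q = Q/b = 16.5/4.57 = 3.611 m²/s.
So y_c = (3.611²/9.81)^(1/3) = 1.1 m.

y_c = 1.1 m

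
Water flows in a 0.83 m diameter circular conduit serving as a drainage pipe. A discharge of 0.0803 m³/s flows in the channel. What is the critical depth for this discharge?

At critical depth, Q² T / (g A³) = 1, i.e. A³/T = Q²/g = 0.0803²/9.81 = 0.0006573.
At y = 0.185 m: A³/T = 0.001052 — high.
At y = 0.129 m: A³/T = 0.0002557 — low.
At y = 0.164 m: A³/T = 0.0006566 — ≈ 0.0006573.

y_c = 0.164 m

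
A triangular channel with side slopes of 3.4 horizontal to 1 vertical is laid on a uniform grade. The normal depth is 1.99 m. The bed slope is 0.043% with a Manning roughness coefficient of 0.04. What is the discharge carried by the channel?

Q = 6.77 m³/s

For a triangular section with side slope z = 3.4: A = zy² = 3.4×1.99² = 13.46 m²; P = 2y√(1+z²) = 2×1.99×3.544 = 14.11 m.
Hydraulic radius R = A/P = 13.46/14.11 = 0.9546 m.
Manning's equation: Q = (1/n) A R^(2/3) S^(1/2) = (1/0.04) × 13.46 × 0.9546^(2/3) × 0.00043^(1/2) = 6.77 m³/s.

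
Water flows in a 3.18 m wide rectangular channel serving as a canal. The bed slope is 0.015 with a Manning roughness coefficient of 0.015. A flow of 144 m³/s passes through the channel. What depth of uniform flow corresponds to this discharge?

y_n = 4.91 m

Manning's equation rearranged: A R^(2/3) = nQ / (1·√S) = 0.015 × 144 / (√0.015) = 17.64.
Trying y = 3.38 m: A R^(2/3) = 11.32 — short.
Trying y = 5.81 m: A R^(2/3) = 21.42 — over.
Trying y = 4.91 m: A R^(2/3) = 17.64 — close enough.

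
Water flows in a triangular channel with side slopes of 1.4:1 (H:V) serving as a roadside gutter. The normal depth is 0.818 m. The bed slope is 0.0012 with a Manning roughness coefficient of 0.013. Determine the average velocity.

V = 1.28 m/s

For a triangular section with side slope z = 1.4: A = zy² = 1.4×0.818² = 0.9368 m²; P = 2y√(1+z²) = 2×0.818×1.72 = 2.815 m.
Hydraulic radius R = A/P = 0.9368/2.815 = 0.3328 m.
From Manning's equation, V = (1/n) R^(2/3) S^(1/2) = (1/0.013) × 0.3328^(2/3) × 0.0012^(1/2) = 1.28 m/s.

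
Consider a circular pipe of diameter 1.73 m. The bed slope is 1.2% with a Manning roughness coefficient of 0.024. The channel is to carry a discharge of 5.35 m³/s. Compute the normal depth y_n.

Manning's equation rearranged: A R^(2/3) = nQ / (1·√S) = 0.024 × 5.35 / (√0.012) = 1.172.
At y = 1.06 m: A R^(2/3) = 0.9324 — too small.
At y = 1.25 m: A R^(2/3) = 1.172 — ≈ 1.172.

y_n = 1.25 m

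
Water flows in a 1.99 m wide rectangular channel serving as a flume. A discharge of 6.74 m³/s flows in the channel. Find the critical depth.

y_c = 1.05 m

For a rectangular channel, critical depth y_c = (q²/g)^(1/3) where q = Q/b = 6.74/1.99 = 3.387 m²/s.
So y_c = (3.387²/9.81)^(1/3) = 1.05 m.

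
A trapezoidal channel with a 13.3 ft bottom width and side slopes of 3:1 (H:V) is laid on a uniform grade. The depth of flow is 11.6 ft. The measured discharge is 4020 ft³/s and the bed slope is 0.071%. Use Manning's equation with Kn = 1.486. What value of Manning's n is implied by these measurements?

n = 0.019

With bottom width b = 13.3 ft and side slope z = 3: A = (b + zy)y = (13.3 + 3×11.6)×11.6 = 558 ft²; P = b + 2y√(1+z²) = 13.3 + 2×11.6×3.162 = 86.66 ft.
Hydraulic radius R = A/P = 558/86.66 = 6.438 ft.
Rearranging Manning's equation: n = (1.486/Q) A R^(2/3) S^(1/2) = (1.486/4020) × 558 × 6.438^(2/3) × √0.00071 = 0.019.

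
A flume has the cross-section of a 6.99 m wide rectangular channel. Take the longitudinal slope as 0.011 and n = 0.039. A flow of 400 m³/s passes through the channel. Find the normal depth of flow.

y_n = 11.1 m

Manning's equation rearranged: A R^(2/3) = nQ / (1·√S) = 0.039 × 400 / (√0.011) = 148.7.
At y = 12.1 m: A R^(2/3) = 164.5 — over.
At y = 8.58 m: A R^(2/3) = 110 — short.
At y = 11.1 m: A R^(2/3) = 148.9 — close enough.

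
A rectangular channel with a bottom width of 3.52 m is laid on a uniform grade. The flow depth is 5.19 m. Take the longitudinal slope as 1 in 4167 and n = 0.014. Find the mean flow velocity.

V = 1.33 m/s

Flow area A = b·y = 3.52 × 5.19 = 18.27 m². Wetted perimeter P = b + 2y = 3.52 + 2×5.19 = 13.9 m.
Hydraulic radius R = A/P = 18.27/13.9 = 1.314 m.
From Manning's equation, V = (1/n) R^(2/3) S^(1/2) = (1/0.014) × 1.314^(2/3) × 0.00024^(1/2) = 1.33 m/s.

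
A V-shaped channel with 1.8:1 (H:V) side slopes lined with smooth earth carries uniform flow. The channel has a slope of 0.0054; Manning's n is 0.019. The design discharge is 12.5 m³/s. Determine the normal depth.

Manning's equation rearranged: A R^(2/3) = nQ / (1·√S) = 0.019 × 12.5 / (√0.0054) = 3.232.
Try y = 1.18 m: A R^(2/3) = 1.612 — low.
Try y = 1.96 m: A R^(2/3) = 6.237 — high.
Try y = 1.53 m: A R^(2/3) = 3.222 — matches.

y_n = 1.53 m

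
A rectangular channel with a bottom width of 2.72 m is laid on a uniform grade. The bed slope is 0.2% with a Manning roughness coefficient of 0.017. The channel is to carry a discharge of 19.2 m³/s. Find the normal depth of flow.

Manning's equation rearranged: A R^(2/3) = nQ / (1·√S) = 0.017 × 19.2 / (√0.002) = 7.299.
Trying y = 2.32 m: A R^(2/3) = 5.695 — short.
Trying y = 2.84 m: A R^(2/3) = 7.305 — ≈ 7.299.

y_n = 2.84 m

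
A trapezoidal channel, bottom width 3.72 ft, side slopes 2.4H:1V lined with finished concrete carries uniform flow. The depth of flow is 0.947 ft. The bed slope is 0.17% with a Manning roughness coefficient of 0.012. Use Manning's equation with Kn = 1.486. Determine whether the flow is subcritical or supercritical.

With bottom width b = 3.72 ft and side slope z = 2.4: A = (b + zy)y = (3.72 + 2.4×0.947)×0.947 = 5.675 ft²; P = b + 2y√(1+z²) = 3.72 + 2×0.947×2.6 = 8.644 ft.
Hydraulic radius R = A/P = 5.675/8.644 = 0.6565 ft.
V = (1.486/n) R^(2/3) √S = (1.486/0.012) × 0.6565^(2/3) × √0.0017 = 3.857 ft/s. Hydraulic depth D_h = A/T = 5.675/8.266 = 0.6866 ft.
Froude number Fr = V/√(g·D_h) = 3.857/√(32.2×0.6866) = 0.82, which is less than 1, so the flow is subcritical.

subcritical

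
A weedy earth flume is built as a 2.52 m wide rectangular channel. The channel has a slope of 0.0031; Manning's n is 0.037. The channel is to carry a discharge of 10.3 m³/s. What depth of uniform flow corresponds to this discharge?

y_n = 2.95 m

Manning's equation rearranged: A R^(2/3) = nQ / (1·√S) = 0.037 × 10.3 / (√0.0031) = 6.845.
Trying y = 3.33 m: A R^(2/3) = 7.904 — high.
Trying y = 2.14 m: A R^(2/3) = 4.62 — low.
Trying y = 2.95 m: A R^(2/3) = 6.842 — close enough.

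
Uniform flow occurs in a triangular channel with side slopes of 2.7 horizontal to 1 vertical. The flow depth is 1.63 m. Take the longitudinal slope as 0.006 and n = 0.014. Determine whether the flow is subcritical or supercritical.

For a triangular section with side slope z = 2.7: A = zy² = 2.7×1.63² = 7.174 m²; P = 2y√(1+z²) = 2×1.63×2.879 = 9.386 m.
Hydraulic radius R = A/P = 7.174/9.386 = 0.7643 m.
V = (1/n) R^(2/3) √S = (1/0.014) × 0.7643^(2/3) × √0.006 = 4.625 m/s. Hydraulic depth D_h = A/T = 7.174/8.802 = 0.815 m.
Froude number Fr = V/√(g·D_h) = 4.625/√(9.81×0.815) = 1.64, which is greater than 1, so the flow is supercritical.

supercritical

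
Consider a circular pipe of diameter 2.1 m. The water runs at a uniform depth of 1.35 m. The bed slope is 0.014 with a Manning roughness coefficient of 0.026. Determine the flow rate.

Q = 7.64 m³/s

For a circular section of diameter D = 2.1 m at depth y = 1.35 m, the central angle is θ = 2 arccos(1 − 2y/D) = 3.721 rad. Then A = (D²/8)(θ − sin θ) = 2.353 m² and P = Dθ/2 = 3.907 m.
Hydraulic radius R = A/P = 2.353/3.907 = 0.6023 m.
Manning's equation: Q = (1/n) A R^(2/3) S^(1/2) = (1/0.026) × 2.353 × 0.6023^(2/3) × 0.014^(1/2) = 7.64 m³/s.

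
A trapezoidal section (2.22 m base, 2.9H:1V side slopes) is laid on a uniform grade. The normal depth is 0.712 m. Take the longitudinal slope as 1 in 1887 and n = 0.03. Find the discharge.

With bottom width b = 2.22 m and side slope z = 2.9: A = (b + zy)y = (2.22 + 2.9×0.712)×0.712 = 3.051 m²; P = b + 2y√(1+z²) = 2.22 + 2×0.712×3.068 = 6.588 m.
Hydraulic radius R = A/P = 3.051/6.588 = 0.4631 m.
Manning's equation: Q = (1/n) A R^(2/3) S^(1/2) = (1/0.03) × 3.051 × 0.4631^(2/3) × 0.0005299^(1/2) = 1.4 m³/s.

Q = 1.4 m³/s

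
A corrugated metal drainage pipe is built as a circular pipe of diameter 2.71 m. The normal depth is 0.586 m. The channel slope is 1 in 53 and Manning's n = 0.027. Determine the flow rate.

For a circular section of diameter D = 2.71 m at depth y = 0.586 m, the central angle is θ = 2 arccos(1 − 2y/D) = 1.935 rad. Then A = (D²/8)(θ − sin θ) = 0.918 m² and P = Dθ/2 = 2.621 m.
Hydraulic radius R = A/P = 0.918/2.621 = 0.3502 m.
Manning's equation: Q = (1/n) A R^(2/3) S^(1/2) = (1/0.027) × 0.918 × 0.3502^(2/3) × 0.01887^(1/2) = 2.32 m³/s.

Q = 2.32 m³/s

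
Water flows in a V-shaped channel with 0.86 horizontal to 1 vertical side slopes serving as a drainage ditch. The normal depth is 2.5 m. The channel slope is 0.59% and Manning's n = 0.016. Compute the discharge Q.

For a triangular section with side slope z = 0.86: A = zy² = 0.86×2.5² = 5.375 m²; P = 2y√(1+z²) = 2×2.5×1.319 = 6.595 m.
Hydraulic radius R = A/P = 5.375/6.595 = 0.815 m.
Manning's equation: Q = (1/n) A R^(2/3) S^(1/2) = (1/0.016) × 5.375 × 0.815^(2/3) × 0.0059^(1/2) = 22.5 m³/s.

Q = 22.5 m³/s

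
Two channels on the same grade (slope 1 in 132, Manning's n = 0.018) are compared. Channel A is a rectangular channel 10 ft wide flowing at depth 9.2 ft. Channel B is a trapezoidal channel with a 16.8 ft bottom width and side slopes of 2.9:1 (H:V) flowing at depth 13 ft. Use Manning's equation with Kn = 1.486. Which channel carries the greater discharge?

Channel A: Flow area A = b·y = 10 × 9.2 = 92 ft². Wetted perimeter P = b + 2y = 10 + 2×9.2 = 28.4 ft. Hydraulic radius R = A/P = 92/28.4 = 3.239 ft. Q_A = (1.486/0.018)·92·3.239^(2/3)·√0.007576 = 1447 ft³/s.
Channel B: With bottom width b = 16.8 ft and side slope z = 2.9: A = (b + zy)y = (16.8 + 2.9×13)×13 = 708.5 ft²; P = b + 2y√(1+z²) = 16.8 + 2×13×3.068 = 96.56 ft. Hydraulic radius R = A/P = 708.5/96.56 = 7.338 ft. Q_B = (1.486/0.018)·708.5·7.338^(2/3)·√0.007576 = 19220 ft³/s.
Q_A = 1447 ft³/s vs Q_B = 19220 ft³/s, so channel B carries more.

channel B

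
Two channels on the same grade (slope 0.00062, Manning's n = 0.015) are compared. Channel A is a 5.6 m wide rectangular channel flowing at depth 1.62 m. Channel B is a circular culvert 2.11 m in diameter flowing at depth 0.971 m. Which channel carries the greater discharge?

channel A

Channel A: Flow area A = b·y = 5.6 × 1.62 = 9.072 m². Wetted perimeter P = b + 2y = 5.6 + 2×1.62 = 8.84 m. Hydraulic radius R = A/P = 9.072/8.84 = 1.026 m. Q_A = (1/0.015)·9.072·1.026^(2/3)·√0.00062 = 15.32 m³/s.
Channel B: For a circular section of diameter D = 2.11 m at depth y = 0.971 m, the central angle is θ = 2 arccos(1 − 2y/D) = 2.982 rad. Then A = (D²/8)(θ − sin θ) = 1.571 m² and P = Dθ/2 = 3.146 m. Hydraulic radius R = A/P = 1.571/3.146 = 0.4994 m. Q_B = (1/0.015)·1.571·0.4994^(2/3)·√0.00062 = 1.642 m³/s.
Q_A = 15.32 m³/s vs Q_B = 1.642 m³/s, so channel A carries more.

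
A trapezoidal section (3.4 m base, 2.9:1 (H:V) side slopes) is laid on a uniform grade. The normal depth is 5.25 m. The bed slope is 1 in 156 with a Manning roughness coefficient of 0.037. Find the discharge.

With bottom width b = 3.4 m and side slope z = 2.9: A = (b + zy)y = (3.4 + 2.9×5.25)×5.25 = 97.78 m²; P = b + 2y√(1+z²) = 3.4 + 2×5.25×3.068 = 35.61 m.
Hydraulic radius R = A/P = 97.78/35.61 = 2.746 m.
Manning's equation: Q = (1/n) A R^(2/3) S^(1/2) = (1/0.037) × 97.78 × 2.746^(2/3) × 0.00641^(1/2) = 415 m³/s.

Q = 415 m³/s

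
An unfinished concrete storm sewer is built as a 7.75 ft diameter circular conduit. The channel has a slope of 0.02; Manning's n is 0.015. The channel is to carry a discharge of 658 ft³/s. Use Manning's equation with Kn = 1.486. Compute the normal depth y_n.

Manning's equation rearranged: A R^(2/3) = nQ / (1.486·√S) = 0.015 × 658 / (1.486 × √0.02) = 46.97.
At y = 4.99 ft: A R^(2/3) = 54.71 — over.
At y = 3.75 ft: A R^(2/3) = 34.66 — short.
At y = 4.51 ft: A R^(2/3) = 46.98 — matches.

y_n = 4.51 ft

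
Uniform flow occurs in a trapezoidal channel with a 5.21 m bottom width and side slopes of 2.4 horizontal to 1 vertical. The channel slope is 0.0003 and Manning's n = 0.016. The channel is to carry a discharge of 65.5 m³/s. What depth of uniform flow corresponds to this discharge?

Manning's equation rearranged: A R^(2/3) = nQ / (1·√S) = 0.016 × 65.5 / (√0.0003) = 60.51.
At y = 4.02 m: A R^(2/3) = 103.7 — high.
At y = 3.14 m: A R^(2/3) = 60.49 — close enough.

y_n = 3.14 m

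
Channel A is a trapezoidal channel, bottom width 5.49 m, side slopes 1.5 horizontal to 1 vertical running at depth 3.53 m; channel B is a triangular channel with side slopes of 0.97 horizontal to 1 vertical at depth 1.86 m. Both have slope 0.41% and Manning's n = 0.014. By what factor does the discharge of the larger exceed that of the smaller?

24.8

Channel A: With bottom width b = 5.49 m and side slope z = 1.5: A = (b + zy)y = (5.49 + 1.5×3.53)×3.53 = 38.07 m²; P = b + 2y√(1+z²) = 5.49 + 2×3.53×1.803 = 18.22 m. Hydraulic radius R = A/P = 38.07/18.22 = 2.09 m. Q_A = (1/0.014)·38.07·2.09^(2/3)·√0.0041 = 284.6 m³/s.
Channel B: For a triangular section with side slope z = 0.97: A = zy² = 0.97×1.86² = 3.356 m²; P = 2y√(1+z²) = 2×1.86×1.393 = 5.183 m. Hydraulic radius R = A/P = 3.356/5.183 = 0.6475 m. Q_B = (1/0.014)·3.356·0.6475^(2/3)·√0.0041 = 11.49 m³/s.
The larger discharge is 284.6 m³/s and the smaller is 11.49 m³/s; the ratio is 24.8.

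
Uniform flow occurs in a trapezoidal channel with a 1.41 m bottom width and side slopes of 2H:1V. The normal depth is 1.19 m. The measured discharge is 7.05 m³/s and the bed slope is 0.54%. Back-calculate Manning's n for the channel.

With bottom width b = 1.41 m and side slope z = 2: A = (b + zy)y = (1.41 + 2×1.19)×1.19 = 4.51 m²; P = b + 2y√(1+z²) = 1.41 + 2×1.19×2.236 = 6.732 m.
Hydraulic radius R = A/P = 4.51/6.732 = 0.67 m.
Rearranging Manning's equation: n = (1/Q) A R^(2/3) S^(1/2) = (1/7.05) × 4.51 × 0.67^(2/3) × √0.0054 = 0.036.

n = 0.036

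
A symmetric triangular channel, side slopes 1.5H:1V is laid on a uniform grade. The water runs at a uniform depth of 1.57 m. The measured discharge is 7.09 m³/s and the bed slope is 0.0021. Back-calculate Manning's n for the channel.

n = 0.018

For a triangular section with side slope z = 1.5: A = zy² = 1.5×1.57² = 3.697 m²; P = 2y√(1+z²) = 2×1.57×1.803 = 5.661 m.
Hydraulic radius R = A/P = 3.697/5.661 = 0.6532 m.
Rearranging Manning's equation: n = (1/Q) A R^(2/3) S^(1/2) = (1/7.09) × 3.697 × 0.6532^(2/3) × √0.0021 = 0.018.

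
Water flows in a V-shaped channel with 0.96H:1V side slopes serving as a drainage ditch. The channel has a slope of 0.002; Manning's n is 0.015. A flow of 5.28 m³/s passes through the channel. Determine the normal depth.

y_n = 1.64 m

Manning's equation rearranged: A R^(2/3) = nQ / (1·√S) = 0.015 × 5.28 / (√0.002) = 1.771.
At y = 2.05 m: A R^(2/3) = 3.21 — too large.
At y = 1.64 m: A R^(2/3) = 1.771 — close enough.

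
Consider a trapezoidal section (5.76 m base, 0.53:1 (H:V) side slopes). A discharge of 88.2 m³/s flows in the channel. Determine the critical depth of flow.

At critical depth, Q² T / (g A³) = 1, i.e. A³/T = Q²/g = 88.2²/9.81 = 793.
Trying y = 2.98 m: A³/T = 1173 — over.
Trying y = 1.89 m: A³/T = 268.8 — short.
Trying y = 2.64 m: A³/T = 788.9 — matches.

y_c = 2.64 m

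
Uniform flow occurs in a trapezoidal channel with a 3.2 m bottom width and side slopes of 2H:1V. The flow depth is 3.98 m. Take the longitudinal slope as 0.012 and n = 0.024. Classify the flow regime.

With bottom width b = 3.2 m and side slope z = 2: A = (b + zy)y = (3.2 + 2×3.98)×3.98 = 44.42 m²; P = b + 2y√(1+z²) = 3.2 + 2×3.98×2.236 = 21 m.
Hydraulic radius R = A/P = 44.42/21 = 2.115 m.
V = (1/n) R^(2/3) √S = (1/0.024) × 2.115^(2/3) × √0.012 = 7.521 m/s. Hydraulic depth D_h = A/T = 44.42/19.12 = 2.323 m.
Froude number Fr = V/√(g·D_h) = 7.521/√(9.81×2.323) = 1.58, which is greater than 1, so the flow is supercritical.

supercritical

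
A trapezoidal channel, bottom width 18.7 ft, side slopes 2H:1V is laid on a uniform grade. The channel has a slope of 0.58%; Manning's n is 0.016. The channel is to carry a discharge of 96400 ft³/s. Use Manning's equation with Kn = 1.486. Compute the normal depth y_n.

Manning's equation rearranged: A R^(2/3) = nQ / (1.486·√S) = 0.016 × 96400 / (1.486 × √0.0058) = 13630.
Try y = 32.4 ft: A R^(2/3) = 17560 — high.
Try y = 29.1 ft: A R^(2/3) = 13630 — close enough.

y_n = 29.1 ft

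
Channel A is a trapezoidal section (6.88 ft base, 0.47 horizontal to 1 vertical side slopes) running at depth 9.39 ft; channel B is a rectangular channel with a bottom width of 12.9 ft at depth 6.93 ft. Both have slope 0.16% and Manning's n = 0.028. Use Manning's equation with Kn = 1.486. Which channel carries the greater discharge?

channel A

Channel A: With bottom width b = 6.88 ft and side slope z = 0.47: A = (b + zy)y = (6.88 + 0.47×9.39)×9.39 = 106 ft²; P = b + 2y√(1+z²) = 6.88 + 2×9.39×1.105 = 27.63 ft. Hydraulic radius R = A/P = 106/27.63 = 3.838 ft. Q_A = (1.486/0.028)·106·3.838^(2/3)·√0.0016 = 551.8 ft³/s.
Channel B: Flow area A = b·y = 12.9 × 6.93 = 89.4 ft². Wetted perimeter P = b + 2y = 12.9 + 2×6.93 = 26.76 ft. Hydraulic radius R = A/P = 89.4/26.76 = 3.341 ft. Q_B = (1.486/0.028)·89.4·3.341^(2/3)·√0.0016 = 424.1 ft³/s.
Q_A = 551.8 ft³/s vs Q_B = 424.1 ft³/s, so channel A carries more.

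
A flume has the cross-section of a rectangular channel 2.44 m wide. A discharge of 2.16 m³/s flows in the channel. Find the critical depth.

y_c = 0.431 m

For a rectangular channel, critical depth y_c = (q²/g)^(1/3) where q = Q/b = 2.16/2.44 = 0.8852 m²/s.
So y_c = (0.8852²/9.81)^(1/3) = 0.431 m.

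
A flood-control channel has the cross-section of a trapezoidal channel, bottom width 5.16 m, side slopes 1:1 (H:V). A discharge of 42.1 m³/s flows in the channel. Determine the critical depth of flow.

At critical depth, Q² T / (g A³) = 1, i.e. A³/T = Q²/g = 42.1²/9.81 = 180.7.
Try y = 1.46 m: A³/T = 111.7 — low.
Try y = 1.93 m: A³/T = 284.1 — high.
Try y = 1.69 m: A³/T = 181.7 — close enough.

y_c = 1.69 m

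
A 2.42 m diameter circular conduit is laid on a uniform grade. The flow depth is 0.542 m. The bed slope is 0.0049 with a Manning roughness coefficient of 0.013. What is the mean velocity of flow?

V = 2.53 m/s

For a circular section of diameter D = 2.42 m at depth y = 0.542 m, the central angle is θ = 2 arccos(1 − 2y/D) = 1.972 rad. Then A = (D²/8)(θ − sin θ) = 0.7696 m² and P = Dθ/2 = 2.386 m.
Hydraulic radius R = A/P = 0.7696/2.386 = 0.3225 m.
From Manning's equation, V = (1/n) R^(2/3) S^(1/2) = (1/0.013) × 0.3225^(2/3) × 0.0049^(1/2) = 2.53 m/s.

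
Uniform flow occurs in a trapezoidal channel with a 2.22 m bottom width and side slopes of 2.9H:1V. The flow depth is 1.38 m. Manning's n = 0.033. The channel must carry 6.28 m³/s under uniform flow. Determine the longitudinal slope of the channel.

With bottom width b = 2.22 m and side slope z = 2.9: A = (b + zy)y = (2.22 + 2.9×1.38)×1.38 = 8.586 m²; P = b + 2y√(1+z²) = 2.22 + 2×1.38×3.068 = 10.69 m.
Hydraulic radius R = A/P = 8.586/10.69 = 0.8035 m.
From Manning's equation, S = [nQ / (1 A R^(2/3))]² = [0.033 × 6.28 / (1 × 8.586 × 0.8035^(2/3))]² = 0.00078.

S = 0.00078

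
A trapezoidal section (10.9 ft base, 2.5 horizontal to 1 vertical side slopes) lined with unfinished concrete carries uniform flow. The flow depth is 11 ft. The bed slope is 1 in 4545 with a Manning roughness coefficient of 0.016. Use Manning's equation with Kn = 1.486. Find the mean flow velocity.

V = 4.56 ft/s

With bottom width b = 10.9 ft and side slope z = 2.5: A = (b + zy)y = (10.9 + 2.5×11)×11 = 422.4 ft²; P = b + 2y√(1+z²) = 10.9 + 2×11×2.693 = 70.14 ft.
Hydraulic radius R = A/P = 422.4/70.14 = 6.023 ft.
From Manning's equation, V = (1.486/n) R^(2/3) S^(1/2) = (1.486/0.016) × 6.023^(2/3) × 0.00022^(1/2) = 4.56 ft/s.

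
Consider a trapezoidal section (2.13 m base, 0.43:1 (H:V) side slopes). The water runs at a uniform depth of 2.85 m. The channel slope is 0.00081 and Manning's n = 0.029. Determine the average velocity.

V = 1.08 m/s

With bottom width b = 2.13 m and side slope z = 0.43: A = (b + zy)y = (2.13 + 0.43×2.85)×2.85 = 9.563 m²; P = b + 2y√(1+z²) = 2.13 + 2×2.85×1.089 = 8.335 m.
Hydraulic radius R = A/P = 9.563/8.335 = 1.147 m.
From Manning's equation, V = (1/n) R^(2/3) S^(1/2) = (1/0.029) × 1.147^(2/3) × 0.00081^(1/2) = 1.08 m/s.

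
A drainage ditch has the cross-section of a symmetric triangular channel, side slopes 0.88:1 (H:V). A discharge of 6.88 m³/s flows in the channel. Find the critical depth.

y_c = 1.66 m

At critical depth, Q² T / (g A³) = 1, i.e. A³/T = Q²/g = 6.88²/9.81 = 4.825.
Trying y = 2.06 m: A³/T = 14.36 — too large.
Trying y = 1.66 m: A³/T = 4.881 — close enough.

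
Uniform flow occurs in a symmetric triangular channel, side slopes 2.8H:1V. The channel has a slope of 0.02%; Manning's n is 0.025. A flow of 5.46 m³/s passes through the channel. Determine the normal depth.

y_n = 1.92 m

Manning's equation rearranged: A R^(2/3) = nQ / (1·√S) = 0.025 × 5.46 / (√0.0002) = 9.652.
Trying y = 1.64 m: A R^(2/3) = 6.339 — low.
Trying y = 2.44 m: A R^(2/3) = 18.29 — high.
Trying y = 1.92 m: A R^(2/3) = 9.651 — ≈ 9.652.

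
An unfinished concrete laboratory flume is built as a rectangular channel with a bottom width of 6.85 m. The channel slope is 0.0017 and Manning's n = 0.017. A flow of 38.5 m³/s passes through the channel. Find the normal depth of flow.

Manning's equation rearranged: A R^(2/3) = nQ / (1·√S) = 0.017 × 38.5 / (√0.0017) = 15.87.
At y = 1.75 m: A R^(2/3) = 13.22 — low.
At y = 1.99 m: A R^(2/3) = 15.89 — ≈ 15.87.

y_n = 1.99 m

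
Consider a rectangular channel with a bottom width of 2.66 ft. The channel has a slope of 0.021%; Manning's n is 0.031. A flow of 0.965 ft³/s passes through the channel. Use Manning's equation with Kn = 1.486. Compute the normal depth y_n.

y_n = 0.821 ft

Manning's equation rearranged: A R^(2/3) = nQ / (1.486·√S) = 0.031 × 0.965 / (1.486 × √0.00021) = 1.389.
Trying y = 0.565 ft: A R^(2/3) = 0.8112 — short.
Trying y = 1.01 ft: A R^(2/3) = 1.856 — over.
Trying y = 0.821 ft: A R^(2/3) = 1.39 — close enough.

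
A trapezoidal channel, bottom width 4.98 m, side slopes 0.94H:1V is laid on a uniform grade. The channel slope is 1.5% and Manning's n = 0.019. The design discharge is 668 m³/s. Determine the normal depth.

Manning's equation rearranged: A R^(2/3) = nQ / (1·√S) = 0.019 × 668 / (√0.015) = 103.6.
Try y = 6.26 m: A R^(2/3) = 143.6 — too large.
Try y = 5.33 m: A R^(2/3) = 103.6 — ≈ 103.6.

y_n = 5.33 m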